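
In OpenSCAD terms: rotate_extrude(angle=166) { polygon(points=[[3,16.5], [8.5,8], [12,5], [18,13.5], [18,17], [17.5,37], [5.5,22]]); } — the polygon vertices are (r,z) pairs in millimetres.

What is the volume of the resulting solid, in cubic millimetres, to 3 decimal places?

Profile (r,z), 7 vertices: (3,16.5) (8.5,8) (12,5) (18,13.5) (18,17) (17.5,37) (5.5,22)
edge 0: (3,16.5)→(8.5,8)  cross = 3·8 − 8.5·16.5 = -116.2500; (r_i+r_j)·cross = 11.5·-116.2500 = -1336.8750
edge 1: (8.5,8)→(12,5)  cross = 8.5·5 − 12·8 = -53.5000; (r_i+r_j)·cross = 20.5·-53.5000 = -1096.7500
edge 2: (12,5)→(18,13.5)  cross = 12·13.5 − 18·5 = 72.0000; (r_i+r_j)·cross = 30·72.0000 = 2160.0000
edge 3: (18,13.5)→(18,17)  cross = 18·17 − 18·13.5 = 63.0000; (r_i+r_j)·cross = 36·63.0000 = 2268.0000
edge 4: (18,17)→(17.5,37)  cross = 18·37 − 17.5·17 = 368.5000; (r_i+r_j)·cross = 35.5·368.5000 = 13081.7500
edge 5: (17.5,37)→(5.5,22)  cross = 17.5·22 − 5.5·37 = 181.5000; (r_i+r_j)·cross = 23·181.5000 = 4174.5000
edge 6: (5.5,22)→(3,16.5)  cross = 5.5·16.5 − 3·22 = 24.7500; (r_i+r_j)·cross = 8.5·24.7500 = 210.3750
Σcross = 540.0000 → A = |Σcross|/2 = 270.0000 mm²
Σ(r_i+r_j)·cross = 19461.0000 → first moment M = |Σ|/6 = 3243.5000
R_c = M/A = 3243.5000/270.0000 = 12.0130 mm
θ = 166° = 2.897247 rad
V = θ·R_c·A = 2.897247·12.0130·270.0000 = 9397.219 mm³

Volume = 9397.219 mm³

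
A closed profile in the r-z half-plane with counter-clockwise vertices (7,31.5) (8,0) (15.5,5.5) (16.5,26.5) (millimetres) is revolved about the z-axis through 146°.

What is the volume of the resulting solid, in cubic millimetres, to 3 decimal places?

Profile (r,z), 4 vertices: (7,31.5) (8,0) (15.5,5.5) (16.5,26.5)
edge 0: (7,31.5)→(8,0)  cross = 7·0 − 8·31.5 = -252.0000; (r_i+r_j)·cross = 15·-252.0000 = -3780.0000
edge 1: (8,0)→(15.5,5.5)  cross = 8·5.5 − 15.5·0 = 44.0000; (r_i+r_j)·cross = 23.5·44.0000 = 1034.0000
edge 2: (15.5,5.5)→(16.5,26.5)  cross = 15.5·26.5 − 16.5·5.5 = 320.0000; (r_i+r_j)·cross = 32·320.0000 = 10240.0000
edge 3: (16.5,26.5)→(7,31.5)  cross = 16.5·31.5 − 7·26.5 = 334.2500; (r_i+r_j)·cross = 23.5·334.2500 = 7854.8750
Σcross = 446.2500 → A = |Σcross|/2 = 223.1250 mm²
Σ(r_i+r_j)·cross = 15348.8750 → first moment M = |Σ|/6 = 2558.1458
R_c = M/A = 2558.1458/223.1250 = 11.4651 mm
θ = 146° = 2.548181 rad
V = θ·R_c·A = 2.548181·11.4651·223.1250 = 6518.618 mm³

Volume = 6518.618 mm³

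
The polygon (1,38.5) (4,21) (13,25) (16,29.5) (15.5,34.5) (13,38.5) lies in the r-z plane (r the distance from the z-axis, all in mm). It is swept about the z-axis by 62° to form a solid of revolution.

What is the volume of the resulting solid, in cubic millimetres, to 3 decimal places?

Volume = 1730.149 mm³

Profile (r,z), 6 vertices: (1,38.5) (4,21) (13,25) (16,29.5) (15.5,34.5) (13,38.5)
edge 0: (1,38.5)→(4,21)  cross = 1·21 − 4·38.5 = -133.0000; (r_i+r_j)·cross = 5·-133.0000 = -665.0000
edge 1: (4,21)→(13,25)  cross = 4·25 − 13·21 = -173.0000; (r_i+r_j)·cross = 17·-173.0000 = -2941.0000
edge 2: (13,25)→(16,29.5)  cross = 13·29.5 − 16·25 = -16.5000; (r_i+r_j)·cross = 29·-16.5000 = -478.5000
edge 3: (16,29.5)→(15.5,34.5)  cross = 16·34.5 − 15.5·29.5 = 94.7500; (r_i+r_j)·cross = 31.5·94.7500 = 2984.6250
edge 4: (15.5,34.5)→(13,38.5)  cross = 15.5·38.5 − 13·34.5 = 148.2500; (r_i+r_j)·cross = 28.5·148.2500 = 4225.1250
edge 5: (13,38.5)→(1,38.5)  cross = 13·38.5 − 1·38.5 = 462.0000; (r_i+r_j)·cross = 14·462.0000 = 6468.0000
Σcross = 382.5000 → A = |Σcross|/2 = 191.2500 mm²
Σ(r_i+r_j)·cross = 9593.2500 → first moment M = |Σ|/6 = 1598.8750
R_c = M/A = 1598.8750/191.2500 = 8.3601 mm
θ = 62° = 1.082104 rad
V = θ·R_c·A = 1.082104·8.3601·191.2500 = 1730.149 mm³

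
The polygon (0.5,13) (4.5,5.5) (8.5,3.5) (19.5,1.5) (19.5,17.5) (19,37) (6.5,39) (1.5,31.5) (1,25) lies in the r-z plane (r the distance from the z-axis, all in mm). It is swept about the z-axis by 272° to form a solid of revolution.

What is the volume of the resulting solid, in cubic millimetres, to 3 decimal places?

Profile (r,z), 9 vertices: (0.5,13) (4.5,5.5) (8.5,3.5) (19.5,1.5) (19.5,17.5) (19,37) (6.5,39) (1.5,31.5) (1,25)
edge 0: (0.5,13)→(4.5,5.5)  cross = 0.5·5.5 − 4.5·13 = -55.7500; (r_i+r_j)·cross = 5·-55.7500 = -278.7500
edge 1: (4.5,5.5)→(8.5,3.5)  cross = 4.5·3.5 − 8.5·5.5 = -31.0000; (r_i+r_j)·cross = 13·-31.0000 = -403.0000
edge 2: (8.5,3.5)→(19.5,1.5)  cross = 8.5·1.5 − 19.5·3.5 = -55.5000; (r_i+r_j)·cross = 28·-55.5000 = -1554.0000
edge 3: (19.5,1.5)→(19.5,17.5)  cross = 19.5·17.5 − 19.5·1.5 = 312.0000; (r_i+r_j)·cross = 39·312.0000 = 12168.0000
edge 4: (19.5,17.5)→(19,37)  cross = 19.5·37 − 19·17.5 = 389.0000; (r_i+r_j)·cross = 38.5·389.0000 = 14976.5000
edge 5: (19,37)→(6.5,39)  cross = 19·39 − 6.5·37 = 500.5000; (r_i+r_j)·cross = 25.5·500.5000 = 12762.7500
edge 6: (6.5,39)→(1.5,31.5)  cross = 6.5·31.5 − 1.5·39 = 146.2500; (r_i+r_j)·cross = 8·146.2500 = 1170.0000
edge 7: (1.5,31.5)→(1,25)  cross = 1.5·25 − 1·31.5 = 6.0000; (r_i+r_j)·cross = 2.5·6.0000 = 15.0000
edge 8: (1,25)→(0.5,13)  cross = 1·13 − 0.5·25 = 0.5000; (r_i+r_j)·cross = 1.5·0.5000 = 0.7500
Σcross = 1212.0000 → A = |Σcross|/2 = 606.0000 mm²
Σ(r_i+r_j)·cross = 38857.2500 → first moment M = |Σ|/6 = 6476.2083
R_c = M/A = 6476.2083/606.0000 = 10.6868 mm
θ = 272° = 4.747296 rad
V = θ·R_c·A = 4.747296·10.6868·606.0000 = 30744.475 mm³

Volume = 30744.475 mm³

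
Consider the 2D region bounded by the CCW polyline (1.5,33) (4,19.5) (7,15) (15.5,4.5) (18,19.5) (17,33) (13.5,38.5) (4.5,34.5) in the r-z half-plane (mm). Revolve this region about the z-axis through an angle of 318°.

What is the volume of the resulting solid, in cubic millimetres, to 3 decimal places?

Volume = 21174.042 mm³

Profile (r,z), 8 vertices: (1.5,33) (4,19.5) (7,15) (15.5,4.5) (18,19.5) (17,33) (13.5,38.5) (4.5,34.5)
edge 0: (1.5,33)→(4,19.5)  cross = 1.5·19.5 − 4·33 = -102.7500; (r_i+r_j)·cross = 5.5·-102.7500 = -565.1250
edge 1: (4,19.5)→(7,15)  cross = 4·15 − 7·19.5 = -76.5000; (r_i+r_j)·cross = 11·-76.5000 = -841.5000
edge 2: (7,15)→(15.5,4.5)  cross = 7·4.5 − 15.5·15 = -201.0000; (r_i+r_j)·cross = 22.5·-201.0000 = -4522.5000
edge 3: (15.5,4.5)→(18,19.5)  cross = 15.5·19.5 − 18·4.5 = 221.2500; (r_i+r_j)·cross = 33.5·221.2500 = 7411.8750
edge 4: (18,19.5)→(17,33)  cross = 18·33 − 17·19.5 = 262.5000; (r_i+r_j)·cross = 35·262.5000 = 9187.5000
edge 5: (17,33)→(13.5,38.5)  cross = 17·38.5 − 13.5·33 = 209.0000; (r_i+r_j)·cross = 30.5·209.0000 = 6374.5000
edge 6: (13.5,38.5)→(4.5,34.5)  cross = 13.5·34.5 − 4.5·38.5 = 292.5000; (r_i+r_j)·cross = 18·292.5000 = 5265.0000
edge 7: (4.5,34.5)→(1.5,33)  cross = 4.5·33 − 1.5·34.5 = 96.7500; (r_i+r_j)·cross = 6·96.7500 = 580.5000
Σcross = 701.7500 → A = |Σcross|/2 = 350.8750 mm²
Σ(r_i+r_j)·cross = 22890.2500 → first moment M = |Σ|/6 = 3815.0417
R_c = M/A = 3815.0417/350.8750 = 10.8729 mm
θ = 318° = 5.550147 rad
V = θ·R_c·A = 5.550147·10.8729·350.8750 = 21174.042 mm³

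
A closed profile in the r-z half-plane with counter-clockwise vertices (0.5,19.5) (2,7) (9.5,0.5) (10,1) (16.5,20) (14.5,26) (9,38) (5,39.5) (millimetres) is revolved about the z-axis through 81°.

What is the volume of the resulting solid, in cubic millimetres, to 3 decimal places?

Profile (r,z), 8 vertices: (0.5,19.5) (2,7) (9.5,0.5) (10,1) (16.5,20) (14.5,26) (9,38) (5,39.5)
edge 0: (0.5,19.5)→(2,7)  cross = 0.5·7 − 2·19.5 = -35.5000; (r_i+r_j)·cross = 2.5·-35.5000 = -88.7500
edge 1: (2,7)→(9.5,0.5)  cross = 2·0.5 − 9.5·7 = -65.5000; (r_i+r_j)·cross = 11.5·-65.5000 = -753.2500
edge 2: (9.5,0.5)→(10,1)  cross = 9.5·1 − 10·0.5 = 4.5000; (r_i+r_j)·cross = 19.5·4.5000 = 87.7500
edge 3: (10,1)→(16.5,20)  cross = 10·20 − 16.5·1 = 183.5000; (r_i+r_j)·cross = 26.5·183.5000 = 4862.7500
edge 4: (16.5,20)→(14.5,26)  cross = 16.5·26 − 14.5·20 = 139.0000; (r_i+r_j)·cross = 31·139.0000 = 4309.0000
edge 5: (14.5,26)→(9,38)  cross = 14.5·38 − 9·26 = 317.0000; (r_i+r_j)·cross = 23.5·317.0000 = 7449.5000
edge 6: (9,38)→(5,39.5)  cross = 9·39.5 − 5·38 = 165.5000; (r_i+r_j)·cross = 14·165.5000 = 2317.0000
edge 7: (5,39.5)→(0.5,19.5)  cross = 5·19.5 − 0.5·39.5 = 77.7500; (r_i+r_j)·cross = 5.5·77.7500 = 427.6250
Σcross = 786.2500 → A = |Σcross|/2 = 393.1250 mm²
Σ(r_i+r_j)·cross = 18611.6250 → first moment M = |Σ|/6 = 3101.9375
R_c = M/A = 3101.9375/393.1250 = 7.8905 mm
θ = 81° = 1.413717 rad
V = θ·R_c·A = 1.413717·7.8905·393.1250 = 4385.261 mm³

Volume = 4385.261 mm³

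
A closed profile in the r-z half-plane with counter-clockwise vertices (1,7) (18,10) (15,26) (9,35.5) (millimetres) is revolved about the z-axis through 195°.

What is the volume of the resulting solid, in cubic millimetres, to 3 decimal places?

Volume = 8921.992 mm³

Profile (r,z), 4 vertices: (1,7) (18,10) (15,26) (9,35.5)
edge 0: (1,7)→(18,10)  cross = 1·10 − 18·7 = -116.0000; (r_i+r_j)·cross = 19·-116.0000 = -2204.0000
edge 1: (18,10)→(15,26)  cross = 18·26 − 15·10 = 318.0000; (r_i+r_j)·cross = 33·318.0000 = 10494.0000
edge 2: (15,26)→(9,35.5)  cross = 15·35.5 − 9·26 = 298.5000; (r_i+r_j)·cross = 24·298.5000 = 7164.0000
edge 3: (9,35.5)→(1,7)  cross = 9·7 − 1·35.5 = 27.5000; (r_i+r_j)·cross = 10·27.5000 = 275.0000
Σcross = 528.0000 → A = |Σcross|/2 = 264.0000 mm²
Σ(r_i+r_j)·cross = 15729.0000 → first moment M = |Σ|/6 = 2621.5000
R_c = M/A = 2621.5000/264.0000 = 9.9299 mm
θ = 195° = 3.403392 rad
V = θ·R_c·A = 3.403392·9.9299·264.0000 = 8921.992 mm³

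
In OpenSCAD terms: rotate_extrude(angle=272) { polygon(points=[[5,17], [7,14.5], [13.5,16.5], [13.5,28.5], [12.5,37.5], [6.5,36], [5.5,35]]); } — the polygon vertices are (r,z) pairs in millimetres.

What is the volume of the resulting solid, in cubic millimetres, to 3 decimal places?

Volume = 7506.958 mm³

Profile (r,z), 7 vertices: (5,17) (7,14.5) (13.5,16.5) (13.5,28.5) (12.5,37.5) (6.5,36) (5.5,35)
edge 0: (5,17)→(7,14.5)  cross = 5·14.5 − 7·17 = -46.5000; (r_i+r_j)·cross = 12·-46.5000 = -558.0000
edge 1: (7,14.5)→(13.5,16.5)  cross = 7·16.5 − 13.5·14.5 = -80.2500; (r_i+r_j)·cross = 20.5·-80.2500 = -1645.1250
edge 2: (13.5,16.5)→(13.5,28.5)  cross = 13.5·28.5 − 13.5·16.5 = 162.0000; (r_i+r_j)·cross = 27·162.0000 = 4374.0000
edge 3: (13.5,28.5)→(12.5,37.5)  cross = 13.5·37.5 − 12.5·28.5 = 150.0000; (r_i+r_j)·cross = 26·150.0000 = 3900.0000
edge 4: (12.5,37.5)→(6.5,36)  cross = 12.5·36 − 6.5·37.5 = 206.2500; (r_i+r_j)·cross = 19·206.2500 = 3918.7500
edge 5: (6.5,36)→(5.5,35)  cross = 6.5·35 − 5.5·36 = 29.5000; (r_i+r_j)·cross = 12·29.5000 = 354.0000
edge 6: (5.5,35)→(5,17)  cross = 5.5·17 − 5·35 = -81.5000; (r_i+r_j)·cross = 10.5·-81.5000 = -855.7500
Σcross = 339.5000 → A = |Σcross|/2 = 169.7500 mm²
Σ(r_i+r_j)·cross = 9487.8750 → first moment M = |Σ|/6 = 1581.3125
R_c = M/A = 1581.3125/169.7500 = 9.3155 mm
θ = 272° = 4.747296 rad
V = θ·R_c·A = 4.747296·9.3155·169.7500 = 7506.958 mm³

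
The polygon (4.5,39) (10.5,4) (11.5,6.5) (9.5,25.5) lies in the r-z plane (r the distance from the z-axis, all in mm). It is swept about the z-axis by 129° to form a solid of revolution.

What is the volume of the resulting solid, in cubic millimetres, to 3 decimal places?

Volume = 1147.877 mm³

Profile (r,z), 4 vertices: (4.5,39) (10.5,4) (11.5,6.5) (9.5,25.5)
edge 0: (4.5,39)→(10.5,4)  cross = 4.5·4 − 10.5·39 = -391.5000; (r_i+r_j)·cross = 15·-391.5000 = -5872.5000
edge 1: (10.5,4)→(11.5,6.5)  cross = 10.5·6.5 − 11.5·4 = 22.2500; (r_i+r_j)·cross = 22·22.2500 = 489.5000
edge 2: (11.5,6.5)→(9.5,25.5)  cross = 11.5·25.5 − 9.5·6.5 = 231.5000; (r_i+r_j)·cross = 21·231.5000 = 4861.5000
edge 3: (9.5,25.5)→(4.5,39)  cross = 9.5·39 − 4.5·25.5 = 255.7500; (r_i+r_j)·cross = 14·255.7500 = 3580.5000
Σcross = 118.0000 → A = |Σcross|/2 = 59.0000 mm²
Σ(r_i+r_j)·cross = 3059.0000 → first moment M = |Σ|/6 = 509.8333
R_c = M/A = 509.8333/59.0000 = 8.6412 mm
θ = 129° = 2.251475 rad
V = θ·R_c·A = 2.251475·8.6412·59.0000 = 1147.877 mm³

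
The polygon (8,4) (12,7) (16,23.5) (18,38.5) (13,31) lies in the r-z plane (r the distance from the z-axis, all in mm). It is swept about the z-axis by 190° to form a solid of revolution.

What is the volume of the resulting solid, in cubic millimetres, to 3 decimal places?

Profile (r,z), 5 vertices: (8,4) (12,7) (16,23.5) (18,38.5) (13,31)
edge 0: (8,4)→(12,7)  cross = 8·7 − 12·4 = 8.0000; (r_i+r_j)·cross = 20·8.0000 = 160.0000
edge 1: (12,7)→(16,23.5)  cross = 12·23.5 − 16·7 = 170.0000; (r_i+r_j)·cross = 28·170.0000 = 4760.0000
edge 2: (16,23.5)→(18,38.5)  cross = 16·38.5 − 18·23.5 = 193.0000; (r_i+r_j)·cross = 34·193.0000 = 6562.0000
edge 3: (18,38.5)→(13,31)  cross = 18·31 − 13·38.5 = 57.5000; (r_i+r_j)·cross = 31·57.5000 = 1782.5000
edge 4: (13,31)→(8,4)  cross = 13·4 − 8·31 = -196.0000; (r_i+r_j)·cross = 21·-196.0000 = -4116.0000
Σcross = 232.5000 → A = |Σcross|/2 = 116.2500 mm²
Σ(r_i+r_j)·cross = 9148.5000 → first moment M = |Σ|/6 = 1524.7500
R_c = M/A = 1524.7500/116.2500 = 13.1161 mm
θ = 190° = 3.316126 rad
V = θ·R_c·A = 3.316126·13.1161·116.2500 = 5056.262 mm³

Volume = 5056.262 mm³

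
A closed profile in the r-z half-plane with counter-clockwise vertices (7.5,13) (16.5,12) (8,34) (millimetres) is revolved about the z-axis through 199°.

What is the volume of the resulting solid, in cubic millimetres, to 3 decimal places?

Profile (r,z), 3 vertices: (7.5,13) (16.5,12) (8,34)
edge 0: (7.5,13)→(16.5,12)  cross = 7.5·12 − 16.5·13 = -124.5000; (r_i+r_j)·cross = 24·-124.5000 = -2988.0000
edge 1: (16.5,12)→(8,34)  cross = 16.5·34 − 8·12 = 465.0000; (r_i+r_j)·cross = 24.5·465.0000 = 11392.5000
edge 2: (8,34)→(7.5,13)  cross = 8·13 − 7.5·34 = -151.0000; (r_i+r_j)·cross = 15.5·-151.0000 = -2340.5000
Σcross = 189.5000 → A = |Σcross|/2 = 94.7500 mm²
Σ(r_i+r_j)·cross = 6064.0000 → first moment M = |Σ|/6 = 1010.6667
R_c = M/A = 1010.6667/94.7500 = 10.6667 mm
θ = 199° = 3.473205 rad
V = θ·R_c·A = 3.473205·10.6667·94.7500 = 3510.253 mm³

Volume = 3510.253 mm³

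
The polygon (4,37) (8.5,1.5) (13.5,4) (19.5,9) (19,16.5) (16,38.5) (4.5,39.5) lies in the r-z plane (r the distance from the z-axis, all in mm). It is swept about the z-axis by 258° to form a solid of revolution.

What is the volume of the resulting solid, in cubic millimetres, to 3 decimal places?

Profile (r,z), 7 vertices: (4,37) (8.5,1.5) (13.5,4) (19.5,9) (19,16.5) (16,38.5) (4.5,39.5)
edge 0: (4,37)→(8.5,1.5)  cross = 4·1.5 − 8.5·37 = -308.5000; (r_i+r_j)·cross = 12.5·-308.5000 = -3856.2500
edge 1: (8.5,1.5)→(13.5,4)  cross = 8.5·4 − 13.5·1.5 = 13.7500; (r_i+r_j)·cross = 22·13.7500 = 302.5000
edge 2: (13.5,4)→(19.5,9)  cross = 13.5·9 − 19.5·4 = 43.5000; (r_i+r_j)·cross = 33·43.5000 = 1435.5000
edge 3: (19.5,9)→(19,16.5)  cross = 19.5·16.5 − 19·9 = 150.7500; (r_i+r_j)·cross = 38.5·150.7500 = 5803.8750
edge 4: (19,16.5)→(16,38.5)  cross = 19·38.5 − 16·16.5 = 467.5000; (r_i+r_j)·cross = 35·467.5000 = 16362.5000
edge 5: (16,38.5)→(4.5,39.5)  cross = 16·39.5 − 4.5·38.5 = 458.7500; (r_i+r_j)·cross = 20.5·458.7500 = 9404.3750
edge 6: (4.5,39.5)→(4,37)  cross = 4.5·37 − 4·39.5 = 8.5000; (r_i+r_j)·cross = 8.5·8.5000 = 72.2500
Σcross = 834.2500 → A = |Σcross|/2 = 417.1250 mm²
Σ(r_i+r_j)·cross = 29524.7500 → first moment M = |Σ|/6 = 4920.7917
R_c = M/A = 4920.7917/417.1250 = 11.7969 mm
θ = 258° = 4.502949 rad
V = θ·R_c·A = 4.502949·11.7969·417.1250 = 22158.076 mm³

Volume = 22158.076 mm³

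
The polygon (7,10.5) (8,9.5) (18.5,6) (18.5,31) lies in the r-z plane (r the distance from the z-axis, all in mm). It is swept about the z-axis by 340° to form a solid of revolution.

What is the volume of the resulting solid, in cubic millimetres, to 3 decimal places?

Profile (r,z), 4 vertices: (7,10.5) (8,9.5) (18.5,6) (18.5,31)
edge 0: (7,10.5)→(8,9.5)  cross = 7·9.5 − 8·10.5 = -17.5000; (r_i+r_j)·cross = 15·-17.5000 = -262.5000
edge 1: (8,9.5)→(18.5,6)  cross = 8·6 − 18.5·9.5 = -127.7500; (r_i+r_j)·cross = 26.5·-127.7500 = -3385.3750
edge 2: (18.5,6)→(18.5,31)  cross = 18.5·31 − 18.5·6 = 462.5000; (r_i+r_j)·cross = 37·462.5000 = 17112.5000
edge 3: (18.5,31)→(7,10.5)  cross = 18.5·10.5 − 7·31 = -22.7500; (r_i+r_j)·cross = 25.5·-22.7500 = -580.1250
Σcross = 294.5000 → A = |Σcross|/2 = 147.2500 mm²
Σ(r_i+r_j)·cross = 12884.5000 → first moment M = |Σ|/6 = 2147.4167
R_c = M/A = 2147.4167/147.2500 = 14.5835 mm
θ = 340° = 5.934119 rad
V = θ·R_c·A = 5.934119·14.5835·147.2500 = 12743.027 mm³

Volume = 12743.027 mm³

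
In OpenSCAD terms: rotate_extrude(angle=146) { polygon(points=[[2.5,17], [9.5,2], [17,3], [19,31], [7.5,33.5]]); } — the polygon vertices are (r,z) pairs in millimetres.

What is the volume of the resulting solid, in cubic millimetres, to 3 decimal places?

Volume = 11058.998 mm³

Profile (r,z), 5 vertices: (2.5,17) (9.5,2) (17,3) (19,31) (7.5,33.5)
edge 0: (2.5,17)→(9.5,2)  cross = 2.5·2 − 9.5·17 = -156.5000; (r_i+r_j)·cross = 12·-156.5000 = -1878.0000
edge 1: (9.5,2)→(17,3)  cross = 9.5·3 − 17·2 = -5.5000; (r_i+r_j)·cross = 26.5·-5.5000 = -145.7500
edge 2: (17,3)→(19,31)  cross = 17·31 − 19·3 = 470.0000; (r_i+r_j)·cross = 36·470.0000 = 16920.0000
edge 3: (19,31)→(7.5,33.5)  cross = 19·33.5 − 7.5·31 = 404.0000; (r_i+r_j)·cross = 26.5·404.0000 = 10706.0000
edge 4: (7.5,33.5)→(2.5,17)  cross = 7.5·17 − 2.5·33.5 = 43.7500; (r_i+r_j)·cross = 10·43.7500 = 437.5000
Σcross = 755.7500 → A = |Σcross|/2 = 377.8750 mm²
Σ(r_i+r_j)·cross = 26039.7500 → first moment M = |Σ|/6 = 4339.9583
R_c = M/A = 4339.9583/377.8750 = 11.4852 mm
θ = 146° = 2.548181 rad
V = θ·R_c·A = 2.548181·11.4852·377.8750 = 11058.998 mm³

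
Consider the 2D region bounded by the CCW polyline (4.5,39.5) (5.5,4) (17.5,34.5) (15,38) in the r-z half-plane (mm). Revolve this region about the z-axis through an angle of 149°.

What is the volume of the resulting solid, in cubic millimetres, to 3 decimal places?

Profile (r,z), 4 vertices: (4.5,39.5) (5.5,4) (17.5,34.5) (15,38)
edge 0: (4.5,39.5)→(5.5,4)  cross = 4.5·4 − 5.5·39.5 = -199.2500; (r_i+r_j)·cross = 10·-199.2500 = -1992.5000
edge 1: (5.5,4)→(17.5,34.5)  cross = 5.5·34.5 − 17.5·4 = 119.7500; (r_i+r_j)·cross = 23·119.7500 = 2754.2500
edge 2: (17.5,34.5)→(15,38)  cross = 17.5·38 − 15·34.5 = 147.5000; (r_i+r_j)·cross = 32.5·147.5000 = 4793.7500
edge 3: (15,38)→(4.5,39.5)  cross = 15·39.5 − 4.5·38 = 421.5000; (r_i+r_j)·cross = 19.5·421.5000 = 8219.2500
Σcross = 489.5000 → A = |Σcross|/2 = 244.7500 mm²
Σ(r_i+r_j)·cross = 13774.7500 → first moment M = |Σ|/6 = 2295.7917
R_c = M/A = 2295.7917/244.7500 = 9.3801 mm
θ = 149° = 2.600541 rad
V = θ·R_c·A = 2.600541·9.3801·244.7500 = 5970.299 mm³

Volume = 5970.299 mm³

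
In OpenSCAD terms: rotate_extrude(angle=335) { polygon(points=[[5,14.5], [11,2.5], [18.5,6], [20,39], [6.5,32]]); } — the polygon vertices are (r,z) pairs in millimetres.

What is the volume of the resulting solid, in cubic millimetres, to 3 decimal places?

Profile (r,z), 5 vertices: (5,14.5) (11,2.5) (18.5,6) (20,39) (6.5,32)
edge 0: (5,14.5)→(11,2.5)  cross = 5·2.5 − 11·14.5 = -147.0000; (r_i+r_j)·cross = 16·-147.0000 = -2352.0000
edge 1: (11,2.5)→(18.5,6)  cross = 11·6 − 18.5·2.5 = 19.7500; (r_i+r_j)·cross = 29.5·19.7500 = 582.6250
edge 2: (18.5,6)→(20,39)  cross = 18.5·39 − 20·6 = 601.5000; (r_i+r_j)·cross = 38.5·601.5000 = 23157.7500
edge 3: (20,39)→(6.5,32)  cross = 20·32 − 6.5·39 = 386.5000; (r_i+r_j)·cross = 26.5·386.5000 = 10242.2500
edge 4: (6.5,32)→(5,14.5)  cross = 6.5·14.5 − 5·32 = -65.7500; (r_i+r_j)·cross = 11.5·-65.7500 = -756.1250
Σcross = 795.0000 → A = |Σcross|/2 = 397.5000 mm²
Σ(r_i+r_j)·cross = 30874.5000 → first moment M = |Σ|/6 = 5145.7500
R_c = M/A = 5145.7500/397.5000 = 12.9453 mm
θ = 335° = 5.846853 rad
V = θ·R_c·A = 5.846853·12.9453·397.5000 = 30086.444 mm³

Volume = 30086.444 mm³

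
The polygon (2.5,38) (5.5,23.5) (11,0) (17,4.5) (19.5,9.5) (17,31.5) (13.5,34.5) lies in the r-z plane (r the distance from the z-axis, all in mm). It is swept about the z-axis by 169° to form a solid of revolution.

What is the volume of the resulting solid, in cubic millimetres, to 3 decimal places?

Volume = 13215.281 mm³

Profile (r,z), 7 vertices: (2.5,38) (5.5,23.5) (11,0) (17,4.5) (19.5,9.5) (17,31.5) (13.5,34.5)
edge 0: (2.5,38)→(5.5,23.5)  cross = 2.5·23.5 − 5.5·38 = -150.2500; (r_i+r_j)·cross = 8·-150.2500 = -1202.0000
edge 1: (5.5,23.5)→(11,0)  cross = 5.5·0 − 11·23.5 = -258.5000; (r_i+r_j)·cross = 16.5·-258.5000 = -4265.2500
edge 2: (11,0)→(17,4.5)  cross = 11·4.5 − 17·0 = 49.5000; (r_i+r_j)·cross = 28·49.5000 = 1386.0000
edge 3: (17,4.5)→(19.5,9.5)  cross = 17·9.5 − 19.5·4.5 = 73.7500; (r_i+r_j)·cross = 36.5·73.7500 = 2691.8750
edge 4: (19.5,9.5)→(17,31.5)  cross = 19.5·31.5 − 17·9.5 = 452.7500; (r_i+r_j)·cross = 36.5·452.7500 = 16525.3750
edge 5: (17,31.5)→(13.5,34.5)  cross = 17·34.5 − 13.5·31.5 = 161.2500; (r_i+r_j)·cross = 30.5·161.2500 = 4918.1250
edge 6: (13.5,34.5)→(2.5,38)  cross = 13.5·38 − 2.5·34.5 = 426.7500; (r_i+r_j)·cross = 16·426.7500 = 6828.0000
Σcross = 755.2500 → A = |Σcross|/2 = 377.6250 mm²
Σ(r_i+r_j)·cross = 26882.1250 → first moment M = |Σ|/6 = 4480.3542
R_c = M/A = 4480.3542/377.6250 = 11.8646 mm
θ = 169° = 2.949606 rad
V = θ·R_c·A = 2.949606·11.8646·377.6250 = 13215.281 mm³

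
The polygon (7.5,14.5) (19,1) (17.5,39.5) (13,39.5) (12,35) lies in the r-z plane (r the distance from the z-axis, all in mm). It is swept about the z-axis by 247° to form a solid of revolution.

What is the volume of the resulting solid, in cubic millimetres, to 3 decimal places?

Volume = 16434.200 mm³

Profile (r,z), 5 vertices: (7.5,14.5) (19,1) (17.5,39.5) (13,39.5) (12,35)
edge 0: (7.5,14.5)→(19,1)  cross = 7.5·1 − 19·14.5 = -268.0000; (r_i+r_j)·cross = 26.5·-268.0000 = -7102.0000
edge 1: (19,1)→(17.5,39.5)  cross = 19·39.5 − 17.5·1 = 733.0000; (r_i+r_j)·cross = 36.5·733.0000 = 26754.5000
edge 2: (17.5,39.5)→(13,39.5)  cross = 17.5·39.5 − 13·39.5 = 177.7500; (r_i+r_j)·cross = 30.5·177.7500 = 5421.3750
edge 3: (13,39.5)→(12,35)  cross = 13·35 − 12·39.5 = -19.0000; (r_i+r_j)·cross = 25·-19.0000 = -475.0000
edge 4: (12,35)→(7.5,14.5)  cross = 12·14.5 − 7.5·35 = -88.5000; (r_i+r_j)·cross = 19.5·-88.5000 = -1725.7500
Σcross = 535.2500 → A = |Σcross|/2 = 267.6250 mm²
Σ(r_i+r_j)·cross = 22873.1250 → first moment M = |Σ|/6 = 3812.1875
R_c = M/A = 3812.1875/267.6250 = 14.2445 mm
θ = 247° = 4.310963 rad
V = θ·R_c·A = 4.310963·14.2445·267.6250 = 16434.200 mm³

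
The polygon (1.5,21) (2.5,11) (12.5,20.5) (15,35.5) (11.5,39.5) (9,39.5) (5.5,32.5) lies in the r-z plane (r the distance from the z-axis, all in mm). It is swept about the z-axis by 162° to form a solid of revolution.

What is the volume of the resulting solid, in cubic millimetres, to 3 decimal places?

Volume = 5077.364 mm³

Profile (r,z), 7 vertices: (1.5,21) (2.5,11) (12.5,20.5) (15,35.5) (11.5,39.5) (9,39.5) (5.5,32.5)
edge 0: (1.5,21)→(2.5,11)  cross = 1.5·11 − 2.5·21 = -36.0000; (r_i+r_j)·cross = 4·-36.0000 = -144.0000
edge 1: (2.5,11)→(12.5,20.5)  cross = 2.5·20.5 − 12.5·11 = -86.2500; (r_i+r_j)·cross = 15·-86.2500 = -1293.7500
edge 2: (12.5,20.5)→(15,35.5)  cross = 12.5·35.5 − 15·20.5 = 136.2500; (r_i+r_j)·cross = 27.5·136.2500 = 3746.8750
edge 3: (15,35.5)→(11.5,39.5)  cross = 15·39.5 − 11.5·35.5 = 184.2500; (r_i+r_j)·cross = 26.5·184.2500 = 4882.6250
edge 4: (11.5,39.5)→(9,39.5)  cross = 11.5·39.5 − 9·39.5 = 98.7500; (r_i+r_j)·cross = 20.5·98.7500 = 2024.3750
edge 5: (9,39.5)→(5.5,32.5)  cross = 9·32.5 − 5.5·39.5 = 75.2500; (r_i+r_j)·cross = 14.5·75.2500 = 1091.1250
edge 6: (5.5,32.5)→(1.5,21)  cross = 5.5·21 − 1.5·32.5 = 66.7500; (r_i+r_j)·cross = 7·66.7500 = 467.2500
Σcross = 439.0000 → A = |Σcross|/2 = 219.5000 mm²
Σ(r_i+r_j)·cross = 10774.5000 → first moment M = |Σ|/6 = 1795.7500
R_c = M/A = 1795.7500/219.5000 = 8.1811 mm
θ = 162° = 2.827433 rad
V = θ·R_c·A = 2.827433·8.1811·219.5000 = 5077.364 mm³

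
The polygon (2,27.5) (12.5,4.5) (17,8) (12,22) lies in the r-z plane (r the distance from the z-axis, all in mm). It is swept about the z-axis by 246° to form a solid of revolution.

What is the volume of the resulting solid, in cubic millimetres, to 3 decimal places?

Profile (r,z), 4 vertices: (2,27.5) (12.5,4.5) (17,8) (12,22)
edge 0: (2,27.5)→(12.5,4.5)  cross = 2·4.5 − 12.5·27.5 = -334.7500; (r_i+r_j)·cross = 14.5·-334.7500 = -4853.8750
edge 1: (12.5,4.5)→(17,8)  cross = 12.5·8 − 17·4.5 = 23.5000; (r_i+r_j)·cross = 29.5·23.5000 = 693.2500
edge 2: (17,8)→(12,22)  cross = 17·22 − 12·8 = 278.0000; (r_i+r_j)·cross = 29·278.0000 = 8062.0000
edge 3: (12,22)→(2,27.5)  cross = 12·27.5 − 2·22 = 286.0000; (r_i+r_j)·cross = 14·286.0000 = 4004.0000
Σcross = 252.7500 → A = |Σcross|/2 = 126.3750 mm²
Σ(r_i+r_j)·cross = 7905.3750 → first moment M = |Σ|/6 = 1317.5625
R_c = M/A = 1317.5625/126.3750 = 10.4258 mm
θ = 246° = 4.293510 rad
V = θ·R_c·A = 4.293510·10.4258·126.3750 = 5656.968 mm³

Volume = 5656.968 mm³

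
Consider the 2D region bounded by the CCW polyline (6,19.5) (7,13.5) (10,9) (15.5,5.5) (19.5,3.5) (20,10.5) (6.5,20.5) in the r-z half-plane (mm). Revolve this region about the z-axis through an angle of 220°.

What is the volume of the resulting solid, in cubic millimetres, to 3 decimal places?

Profile (r,z), 7 vertices: (6,19.5) (7,13.5) (10,9) (15.5,5.5) (19.5,3.5) (20,10.5) (6.5,20.5)
edge 0: (6,19.5)→(7,13.5)  cross = 6·13.5 − 7·19.5 = -55.5000; (r_i+r_j)·cross = 13·-55.5000 = -721.5000
edge 1: (7,13.5)→(10,9)  cross = 7·9 − 10·13.5 = -72.0000; (r_i+r_j)·cross = 17·-72.0000 = -1224.0000
edge 2: (10,9)→(15.5,5.5)  cross = 10·5.5 − 15.5·9 = -84.5000; (r_i+r_j)·cross = 25.5·-84.5000 = -2154.7500
edge 3: (15.5,5.5)→(19.5,3.5)  cross = 15.5·3.5 − 19.5·5.5 = -53.0000; (r_i+r_j)·cross = 35·-53.0000 = -1855.0000
edge 4: (19.5,3.5)→(20,10.5)  cross = 19.5·10.5 − 20·3.5 = 134.7500; (r_i+r_j)·cross = 39.5·134.7500 = 5322.6250
edge 5: (20,10.5)→(6.5,20.5)  cross = 20·20.5 − 6.5·10.5 = 341.7500; (r_i+r_j)·cross = 26.5·341.7500 = 9056.3750
edge 6: (6.5,20.5)→(6,19.5)  cross = 6.5·19.5 − 6·20.5 = 3.7500; (r_i+r_j)·cross = 12.5·3.7500 = 46.8750
Σcross = 215.2500 → A = |Σcross|/2 = 107.6250 mm²
Σ(r_i+r_j)·cross = 8470.6250 → first moment M = |Σ|/6 = 1411.7708
R_c = M/A = 1411.7708/107.6250 = 13.1175 mm
θ = 220° = 3.839724 rad
V = θ·R_c·A = 3.839724·13.1175·107.6250 = 5420.811 mm³

Volume = 5420.811 mm³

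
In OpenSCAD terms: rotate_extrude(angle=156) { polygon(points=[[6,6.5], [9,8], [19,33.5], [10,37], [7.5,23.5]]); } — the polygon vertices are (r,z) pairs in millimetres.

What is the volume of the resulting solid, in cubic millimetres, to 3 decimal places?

Volume = 5768.239 mm³

Profile (r,z), 5 vertices: (6,6.5) (9,8) (19,33.5) (10,37) (7.5,23.5)
edge 0: (6,6.5)→(9,8)  cross = 6·8 − 9·6.5 = -10.5000; (r_i+r_j)·cross = 15·-10.5000 = -157.5000
edge 1: (9,8)→(19,33.5)  cross = 9·33.5 − 19·8 = 149.5000; (r_i+r_j)·cross = 28·149.5000 = 4186.0000
edge 2: (19,33.5)→(10,37)  cross = 19·37 − 10·33.5 = 368.0000; (r_i+r_j)·cross = 29·368.0000 = 10672.0000
edge 3: (10,37)→(7.5,23.5)  cross = 10·23.5 − 7.5·37 = -42.5000; (r_i+r_j)·cross = 17.5·-42.5000 = -743.7500
edge 4: (7.5,23.5)→(6,6.5)  cross = 7.5·6.5 − 6·23.5 = -92.2500; (r_i+r_j)·cross = 13.5·-92.2500 = -1245.3750
Σcross = 372.2500 → A = |Σcross|/2 = 186.1250 mm²
Σ(r_i+r_j)·cross = 12711.3750 → first moment M = |Σ|/6 = 2118.5625
R_c = M/A = 2118.5625/186.1250 = 11.3825 mm
θ = 156° = 2.722714 rad
V = θ·R_c·A = 2.722714·11.3825·186.1250 = 5768.239 mm³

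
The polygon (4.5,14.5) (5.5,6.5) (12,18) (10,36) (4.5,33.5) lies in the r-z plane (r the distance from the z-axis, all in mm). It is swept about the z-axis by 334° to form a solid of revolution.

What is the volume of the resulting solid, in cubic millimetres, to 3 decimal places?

Profile (r,z), 5 vertices: (4.5,14.5) (5.5,6.5) (12,18) (10,36) (4.5,33.5)
edge 0: (4.5,14.5)→(5.5,6.5)  cross = 4.5·6.5 − 5.5·14.5 = -50.5000; (r_i+r_j)·cross = 10·-50.5000 = -505.0000
edge 1: (5.5,6.5)→(12,18)  cross = 5.5·18 − 12·6.5 = 21.0000; (r_i+r_j)·cross = 17.5·21.0000 = 367.5000
edge 2: (12,18)→(10,36)  cross = 12·36 − 10·18 = 252.0000; (r_i+r_j)·cross = 22·252.0000 = 5544.0000
edge 3: (10,36)→(4.5,33.5)  cross = 10·33.5 − 4.5·36 = 173.0000; (r_i+r_j)·cross = 14.5·173.0000 = 2508.5000
edge 4: (4.5,33.5)→(4.5,14.5)  cross = 4.5·14.5 − 4.5·33.5 = -85.5000; (r_i+r_j)·cross = 9·-85.5000 = -769.5000
Σcross = 310.0000 → A = |Σcross|/2 = 155.0000 mm²
Σ(r_i+r_j)·cross = 7145.5000 → first moment M = |Σ|/6 = 1190.9167
R_c = M/A = 1190.9167/155.0000 = 7.6833 mm
θ = 334° = 5.829400 rad
V = θ·R_c·A = 5.829400·7.6833·155.0000 = 6942.329 mm³

Volume = 6942.329 mm³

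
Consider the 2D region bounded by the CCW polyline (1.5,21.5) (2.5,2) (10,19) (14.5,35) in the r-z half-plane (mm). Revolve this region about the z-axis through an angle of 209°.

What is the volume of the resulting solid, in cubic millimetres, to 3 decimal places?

Profile (r,z), 4 vertices: (1.5,21.5) (2.5,2) (10,19) (14.5,35)
edge 0: (1.5,21.5)→(2.5,2)  cross = 1.5·2 − 2.5·21.5 = -50.7500; (r_i+r_j)·cross = 4·-50.7500 = -203.0000
edge 1: (2.5,2)→(10,19)  cross = 2.5·19 − 10·2 = 27.5000; (r_i+r_j)·cross = 12.5·27.5000 = 343.7500
edge 2: (10,19)→(14.5,35)  cross = 10·35 − 14.5·19 = 74.5000; (r_i+r_j)·cross = 24.5·74.5000 = 1825.2500
edge 3: (14.5,35)→(1.5,21.5)  cross = 14.5·21.5 − 1.5·35 = 259.2500; (r_i+r_j)·cross = 16·259.2500 = 4148.0000
Σcross = 310.5000 → A = |Σcross|/2 = 155.2500 mm²
Σ(r_i+r_j)·cross = 6114.0000 → first moment M = |Σ|/6 = 1019.0000
R_c = M/A = 1019.0000/155.2500 = 6.5636 mm
θ = 209° = 3.647738 rad
V = θ·R_c·A = 3.647738·6.5636·155.2500 = 3717.045 mm³

Volume = 3717.045 mm³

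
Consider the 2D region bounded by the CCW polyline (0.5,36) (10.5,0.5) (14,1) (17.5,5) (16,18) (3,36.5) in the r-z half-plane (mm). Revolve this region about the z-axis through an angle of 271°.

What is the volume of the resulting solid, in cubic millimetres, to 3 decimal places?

Volume = 12487.473 mm³

Profile (r,z), 6 vertices: (0.5,36) (10.5,0.5) (14,1) (17.5,5) (16,18) (3,36.5)
edge 0: (0.5,36)→(10.5,0.5)  cross = 0.5·0.5 − 10.5·36 = -377.7500; (r_i+r_j)·cross = 11·-377.7500 = -4155.2500
edge 1: (10.5,0.5)→(14,1)  cross = 10.5·1 − 14·0.5 = 3.5000; (r_i+r_j)·cross = 24.5·3.5000 = 85.7500
edge 2: (14,1)→(17.5,5)  cross = 14·5 − 17.5·1 = 52.5000; (r_i+r_j)·cross = 31.5·52.5000 = 1653.7500
edge 3: (17.5,5)→(16,18)  cross = 17.5·18 − 16·5 = 235.0000; (r_i+r_j)·cross = 33.5·235.0000 = 7872.5000
edge 4: (16,18)→(3,36.5)  cross = 16·36.5 − 3·18 = 530.0000; (r_i+r_j)·cross = 19·530.0000 = 10070.0000
edge 5: (3,36.5)→(0.5,36)  cross = 3·36 − 0.5·36.5 = 89.7500; (r_i+r_j)·cross = 3.5·89.7500 = 314.1250
Σcross = 533.0000 → A = |Σcross|/2 = 266.5000 mm²
Σ(r_i+r_j)·cross = 15840.8750 → first moment M = |Σ|/6 = 2640.1458
R_c = M/A = 2640.1458/266.5000 = 9.9067 mm
θ = 271° = 4.729842 rad
V = θ·R_c·A = 4.729842·9.9067·266.5000 = 12487.473 mm³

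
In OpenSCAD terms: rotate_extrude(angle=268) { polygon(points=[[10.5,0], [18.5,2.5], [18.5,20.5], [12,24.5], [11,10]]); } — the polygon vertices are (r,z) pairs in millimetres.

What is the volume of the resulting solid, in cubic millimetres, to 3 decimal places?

Volume = 10686.001 mm³

Profile (r,z), 5 vertices: (10.5,0) (18.5,2.5) (18.5,20.5) (12,24.5) (11,10)
edge 0: (10.5,0)→(18.5,2.5)  cross = 10.5·2.5 − 18.5·0 = 26.2500; (r_i+r_j)·cross = 29·26.2500 = 761.2500
edge 1: (18.5,2.5)→(18.5,20.5)  cross = 18.5·20.5 − 18.5·2.5 = 333.0000; (r_i+r_j)·cross = 37·333.0000 = 12321.0000
edge 2: (18.5,20.5)→(12,24.5)  cross = 18.5·24.5 − 12·20.5 = 207.2500; (r_i+r_j)·cross = 30.5·207.2500 = 6321.1250
edge 3: (12,24.5)→(11,10)  cross = 12·10 − 11·24.5 = -149.5000; (r_i+r_j)·cross = 23·-149.5000 = -3438.5000
edge 4: (11,10)→(10.5,0)  cross = 11·0 − 10.5·10 = -105.0000; (r_i+r_j)·cross = 21.5·-105.0000 = -2257.5000
Σcross = 312.0000 → A = |Σcross|/2 = 156.0000 mm²
Σ(r_i+r_j)·cross = 13707.3750 → first moment M = |Σ|/6 = 2284.5625
R_c = M/A = 2284.5625/156.0000 = 14.6446 mm
θ = 268° = 4.677482 rad
V = θ·R_c·A = 4.677482·14.6446·156.0000 = 10686.001 mm³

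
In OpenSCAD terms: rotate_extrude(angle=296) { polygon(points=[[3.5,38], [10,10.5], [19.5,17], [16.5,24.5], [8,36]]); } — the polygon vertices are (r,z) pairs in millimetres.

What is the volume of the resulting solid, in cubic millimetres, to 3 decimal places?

Volume = 11400.025 mm³

Profile (r,z), 5 vertices: (3.5,38) (10,10.5) (19.5,17) (16.5,24.5) (8,36)
edge 0: (3.5,38)→(10,10.5)  cross = 3.5·10.5 − 10·38 = -343.2500; (r_i+r_j)·cross = 13.5·-343.2500 = -4633.8750
edge 1: (10,10.5)→(19.5,17)  cross = 10·17 − 19.5·10.5 = -34.7500; (r_i+r_j)·cross = 29.5·-34.7500 = -1025.1250
edge 2: (19.5,17)→(16.5,24.5)  cross = 19.5·24.5 − 16.5·17 = 197.2500; (r_i+r_j)·cross = 36·197.2500 = 7101.0000
edge 3: (16.5,24.5)→(8,36)  cross = 16.5·36 − 8·24.5 = 398.0000; (r_i+r_j)·cross = 24.5·398.0000 = 9751.0000
edge 4: (8,36)→(3.5,38)  cross = 8·38 − 3.5·36 = 178.0000; (r_i+r_j)·cross = 11.5·178.0000 = 2047.0000
Σcross = 395.2500 → A = |Σcross|/2 = 197.6250 mm²
Σ(r_i+r_j)·cross = 13240.0000 → first moment M = |Σ|/6 = 2206.6667
R_c = M/A = 2206.6667/197.6250 = 11.1659 mm
θ = 296° = 5.166175 rad
V = θ·R_c·A = 5.166175·11.1659·197.6250 = 11400.025 mm³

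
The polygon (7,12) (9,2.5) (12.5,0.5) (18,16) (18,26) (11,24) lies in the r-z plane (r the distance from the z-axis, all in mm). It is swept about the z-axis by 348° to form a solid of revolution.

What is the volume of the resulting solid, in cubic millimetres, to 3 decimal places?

Profile (r,z), 6 vertices: (7,12) (9,2.5) (12.5,0.5) (18,16) (18,26) (11,24)
edge 0: (7,12)→(9,2.5)  cross = 7·2.5 − 9·12 = -90.5000; (r_i+r_j)·cross = 16·-90.5000 = -1448.0000
edge 1: (9,2.5)→(12.5,0.5)  cross = 9·0.5 − 12.5·2.5 = -26.7500; (r_i+r_j)·cross = 21.5·-26.7500 = -575.1250
edge 2: (12.5,0.5)→(18,16)  cross = 12.5·16 − 18·0.5 = 191.0000; (r_i+r_j)·cross = 30.5·191.0000 = 5825.5000
edge 3: (18,16)→(18,26)  cross = 18·26 − 18·16 = 180.0000; (r_i+r_j)·cross = 36·180.0000 = 6480.0000
edge 4: (18,26)→(11,24)  cross = 18·24 − 11·26 = 146.0000; (r_i+r_j)·cross = 29·146.0000 = 4234.0000
edge 5: (11,24)→(7,12)  cross = 11·12 − 7·24 = -36.0000; (r_i+r_j)·cross = 18·-36.0000 = -648.0000
Σcross = 363.7500 → A = |Σcross|/2 = 181.8750 mm²
Σ(r_i+r_j)·cross = 13868.3750 → first moment M = |Σ|/6 = 2311.3958
R_c = M/A = 2311.3958/181.8750 = 12.7087 mm
θ = 348° = 6.073746 rad
V = θ·R_c·A = 6.073746·12.7087·181.8750 = 14038.831 mm³

Volume = 14038.831 mm³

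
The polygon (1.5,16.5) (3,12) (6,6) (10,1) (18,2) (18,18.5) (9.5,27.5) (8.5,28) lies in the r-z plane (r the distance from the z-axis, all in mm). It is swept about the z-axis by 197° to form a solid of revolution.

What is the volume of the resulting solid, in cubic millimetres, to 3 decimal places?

Volume = 11230.988 mm³

Profile (r,z), 8 vertices: (1.5,16.5) (3,12) (6,6) (10,1) (18,2) (18,18.5) (9.5,27.5) (8.5,28)
edge 0: (1.5,16.5)→(3,12)  cross = 1.5·12 − 3·16.5 = -31.5000; (r_i+r_j)·cross = 4.5·-31.5000 = -141.7500
edge 1: (3,12)→(6,6)  cross = 3·6 − 6·12 = -54.0000; (r_i+r_j)·cross = 9·-54.0000 = -486.0000
edge 2: (6,6)→(10,1)  cross = 6·1 − 10·6 = -54.0000; (r_i+r_j)·cross = 16·-54.0000 = -864.0000
edge 3: (10,1)→(18,2)  cross = 10·2 − 18·1 = 2.0000; (r_i+r_j)·cross = 28·2.0000 = 56.0000
edge 4: (18,2)→(18,18.5)  cross = 18·18.5 − 18·2 = 297.0000; (r_i+r_j)·cross = 36·297.0000 = 10692.0000
edge 5: (18,18.5)→(9.5,27.5)  cross = 18·27.5 − 9.5·18.5 = 319.2500; (r_i+r_j)·cross = 27.5·319.2500 = 8779.3750
edge 6: (9.5,27.5)→(8.5,28)  cross = 9.5·28 − 8.5·27.5 = 32.2500; (r_i+r_j)·cross = 18·32.2500 = 580.5000
edge 7: (8.5,28)→(1.5,16.5)  cross = 8.5·16.5 − 1.5·28 = 98.2500; (r_i+r_j)·cross = 10·98.2500 = 982.5000
Σcross = 609.2500 → A = |Σcross|/2 = 304.6250 mm²
Σ(r_i+r_j)·cross = 19598.6250 → first moment M = |Σ|/6 = 3266.4375
R_c = M/A = 3266.4375/304.6250 = 10.7228 mm
θ = 197° = 3.438299 rad
V = θ·R_c·A = 3.438299·10.7228·304.6250 = 11230.988 mm³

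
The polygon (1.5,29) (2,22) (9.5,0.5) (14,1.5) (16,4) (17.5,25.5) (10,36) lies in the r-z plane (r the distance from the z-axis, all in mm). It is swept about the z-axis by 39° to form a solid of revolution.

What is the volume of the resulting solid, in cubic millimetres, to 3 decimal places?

Volume = 2609.310 mm³

Profile (r,z), 7 vertices: (1.5,29) (2,22) (9.5,0.5) (14,1.5) (16,4) (17.5,25.5) (10,36)
edge 0: (1.5,29)→(2,22)  cross = 1.5·22 − 2·29 = -25.0000; (r_i+r_j)·cross = 3.5·-25.0000 = -87.5000
edge 1: (2,22)→(9.5,0.5)  cross = 2·0.5 − 9.5·22 = -208.0000; (r_i+r_j)·cross = 11.5·-208.0000 = -2392.0000
edge 2: (9.5,0.5)→(14,1.5)  cross = 9.5·1.5 − 14·0.5 = 7.2500; (r_i+r_j)·cross = 23.5·7.2500 = 170.3750
edge 3: (14,1.5)→(16,4)  cross = 14·4 − 16·1.5 = 32.0000; (r_i+r_j)·cross = 30·32.0000 = 960.0000
edge 4: (16,4)→(17.5,25.5)  cross = 16·25.5 − 17.5·4 = 338.0000; (r_i+r_j)·cross = 33.5·338.0000 = 11323.0000
edge 5: (17.5,25.5)→(10,36)  cross = 17.5·36 − 10·25.5 = 375.0000; (r_i+r_j)·cross = 27.5·375.0000 = 10312.5000
edge 6: (10,36)→(1.5,29)  cross = 10·29 − 1.5·36 = 236.0000; (r_i+r_j)·cross = 11.5·236.0000 = 2714.0000
Σcross = 755.2500 → A = |Σcross|/2 = 377.6250 mm²
Σ(r_i+r_j)·cross = 23000.3750 → first moment M = |Σ|/6 = 3833.3958
R_c = M/A = 3833.3958/377.6250 = 10.1513 mm
θ = 39° = 0.680678 rad
V = θ·R_c·A = 0.680678·10.1513·377.6250 = 2609.310 mm³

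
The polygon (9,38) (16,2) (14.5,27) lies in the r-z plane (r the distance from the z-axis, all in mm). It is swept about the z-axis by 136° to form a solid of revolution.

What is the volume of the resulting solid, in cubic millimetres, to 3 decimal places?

Volume = 1890.808 mm³

Profile (r,z), 3 vertices: (9,38) (16,2) (14.5,27)
edge 0: (9,38)→(16,2)  cross = 9·2 − 16·38 = -590.0000; (r_i+r_j)·cross = 25·-590.0000 = -14750.0000
edge 1: (16,2)→(14.5,27)  cross = 16·27 − 14.5·2 = 403.0000; (r_i+r_j)·cross = 30.5·403.0000 = 12291.5000
edge 2: (14.5,27)→(9,38)  cross = 14.5·38 − 9·27 = 308.0000; (r_i+r_j)·cross = 23.5·308.0000 = 7238.0000
Σcross = 121.0000 → A = |Σcross|/2 = 60.5000 mm²
Σ(r_i+r_j)·cross = 4779.5000 → first moment M = |Σ|/6 = 796.5833
R_c = M/A = 796.5833/60.5000 = 13.1667 mm
θ = 136° = 2.373648 rad
V = θ·R_c·A = 2.373648·13.1667·60.5000 = 1890.808 mm³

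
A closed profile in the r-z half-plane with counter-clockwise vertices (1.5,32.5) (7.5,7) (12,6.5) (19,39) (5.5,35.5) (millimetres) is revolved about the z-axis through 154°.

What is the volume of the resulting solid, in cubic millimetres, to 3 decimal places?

Volume = 8977.891 mm³

Profile (r,z), 5 vertices: (1.5,32.5) (7.5,7) (12,6.5) (19,39) (5.5,35.5)
edge 0: (1.5,32.5)→(7.5,7)  cross = 1.5·7 − 7.5·32.5 = -233.2500; (r_i+r_j)·cross = 9·-233.2500 = -2099.2500
edge 1: (7.5,7)→(12,6.5)  cross = 7.5·6.5 − 12·7 = -35.2500; (r_i+r_j)·cross = 19.5·-35.2500 = -687.3750
edge 2: (12,6.5)→(19,39)  cross = 12·39 − 19·6.5 = 344.5000; (r_i+r_j)·cross = 31·344.5000 = 10679.5000
edge 3: (19,39)→(5.5,35.5)  cross = 19·35.5 − 5.5·39 = 460.0000; (r_i+r_j)·cross = 24.5·460.0000 = 11270.0000
edge 4: (5.5,35.5)→(1.5,32.5)  cross = 5.5·32.5 − 1.5·35.5 = 125.5000; (r_i+r_j)·cross = 7·125.5000 = 878.5000
Σcross = 661.5000 → A = |Σcross|/2 = 330.7500 mm²
Σ(r_i+r_j)·cross = 20041.3750 → first moment M = |Σ|/6 = 3340.2292
R_c = M/A = 3340.2292/330.7500 = 10.0990 mm
θ = 154° = 2.687807 rad
V = θ·R_c·A = 2.687807·10.0990·330.7500 = 8977.891 mm³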